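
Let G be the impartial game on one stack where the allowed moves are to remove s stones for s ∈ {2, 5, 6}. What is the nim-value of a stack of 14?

Grundy values for subtraction set {2, 5, 6}:
g(0) = mex{} = 0
g(1) = mex{} = 0
g(2) = mex{0} = 1
g(3) = mex{0} = 1
g(4) = mex{1} = 0
g(5) = mex{0,1} = 2
g(6) = mex{0} = 1
g(7) = mex{0,1,2} = 3
g(8) = mex{1} = 0
g(9) = mex{0,1,3} = 2
g(10) = mex{0,2} = 1
g(11) = mex{1,2} = 0
g(12) = mex{1,3} = 0
g(13) = mex{0,3} = 1
g(14) = mex{0,2} = 1
So g(14) = 1.

1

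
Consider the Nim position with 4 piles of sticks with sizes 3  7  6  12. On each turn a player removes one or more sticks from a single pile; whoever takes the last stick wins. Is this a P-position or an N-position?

Compute the nim-sum pairwise:
3 ^ 7 = 4
4 ^ 6 = 2
2 ^ 12 = 14
The nim-sum is 14 ≠ 0, so this is an N-position: the player to move can win.

N-position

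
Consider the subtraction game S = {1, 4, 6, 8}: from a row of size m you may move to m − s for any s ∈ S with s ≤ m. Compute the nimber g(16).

Build the Grundy sequence with g(k) = mex{g(k−s) : s ∈ {1, 4, 6, 8}, s ≤ k}:
k:     0  1  2  3  4  5  6  7  8  9 10 11 12 13 14 15 16
g(k):  0  1  0  1  2  0  1  0  1  2  3  2  0  1  0  1  2
So g(16) = 2.

2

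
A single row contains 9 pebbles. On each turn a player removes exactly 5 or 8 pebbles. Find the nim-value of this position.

1

Build the Grundy sequence with g(k) = mex{g(k−s) : s ∈ {5, 8}, s ≤ k}:
k:     0  1  2  3  4  5  6  7  8  9
g(k):  0  0  0  0  0  1  1  1  1  1
So g(9) = 1.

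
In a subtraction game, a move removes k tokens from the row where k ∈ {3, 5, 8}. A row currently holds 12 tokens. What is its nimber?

0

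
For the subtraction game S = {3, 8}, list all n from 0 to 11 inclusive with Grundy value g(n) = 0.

0, 1, 2, 6, 7, 11

Grundy values for subtraction set {3, 8}:
g(0) = mex{} = 0
g(1) = mex{} = 0
g(2) = mex{} = 0
g(3) = mex{0} = 1
g(4) = mex{0} = 1
g(5) = mex{0} = 1
g(6) = mex{1} = 0
g(7) = mex{1} = 0
g(8) = mex{0,1} = 2
g(9) = mex{0} = 1
g(10) = mex{0} = 1
g(11) = mex{1,2} = 0
The P-positions (g = 0) in 0..11 are 0, 1, 2, 6, 7, 11.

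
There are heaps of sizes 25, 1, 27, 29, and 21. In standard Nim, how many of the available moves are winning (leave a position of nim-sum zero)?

3

Compute the nim-sum pairwise:
25 ⊕ 1 = 24
24 ⊕ 27 = 3
3 ⊕ 29 = 30
30 ⊕ 21 = 11
The overall nim-sum is X = 11. A heap of size p has a winning move iff p XOR X < p (reduce it to p XOR X).
  25: 25 XOR 11 = 18 < 25 — winning move (to 18).
  1: 1 XOR 11 = 10 ≥ 1 — no move.
  27: 27 XOR 11 = 16 < 27 — winning move (to 16).
  29: 29 XOR 11 = 22 < 29 — winning move (to 22).
  21: 21 XOR 11 = 30 ≥ 21 — no move.
That gives 3 winning moves.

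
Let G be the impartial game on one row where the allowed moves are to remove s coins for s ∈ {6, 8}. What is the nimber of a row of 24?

Compute g(0), g(1), … for moves {6, 8}:
k:     0  1  2  3  4  5  6  7  8  9 10 11 12 13 14 15 16 17 18 19 20 21 22 23 24
g(k):  0  0  0  0  0  0  1  1  1  1  1  1  2  2  0  0  0  0  0  0  1  1  1  1  1
So g(24) = 1.

1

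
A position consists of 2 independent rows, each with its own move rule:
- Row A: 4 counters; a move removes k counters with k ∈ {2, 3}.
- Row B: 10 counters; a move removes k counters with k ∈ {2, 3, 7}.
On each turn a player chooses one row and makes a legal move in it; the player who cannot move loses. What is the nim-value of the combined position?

2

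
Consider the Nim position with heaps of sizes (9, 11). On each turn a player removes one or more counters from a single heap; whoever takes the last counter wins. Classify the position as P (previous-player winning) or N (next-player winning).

In binary:
  1001  (9)
  1011  (11)
  ----
  0010  (2)
The nim-sum is 2 ≠ 0, so this is an N-position: the player to move can win.

N-position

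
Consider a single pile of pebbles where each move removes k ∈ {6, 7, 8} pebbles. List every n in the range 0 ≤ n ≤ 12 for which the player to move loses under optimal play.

0, 1, 2, 3, 4, 5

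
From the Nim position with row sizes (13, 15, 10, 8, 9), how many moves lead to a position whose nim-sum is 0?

In binary:
  1101  (13)
  1111  (15)
  1010  (10)
  1000  (8)
  1001  (9)
  ----
  1001  (9)
The overall nim-sum is X = 9. A row of size p has a winning move iff p XOR X < p (reduce it to p XOR X).
  13: 13 XOR 9 = 4 < 13 — winning move (to 4).
  15: 15 XOR 9 = 6 < 15 — winning move (to 6).
  10: 10 XOR 9 = 3 < 10 — winning move (to 3).
  8: 8 XOR 9 = 1 < 8 — winning move (to 1).
  9: 9 XOR 9 = 0 < 9 — winning move (to 0).
That gives 5 winning moves.

5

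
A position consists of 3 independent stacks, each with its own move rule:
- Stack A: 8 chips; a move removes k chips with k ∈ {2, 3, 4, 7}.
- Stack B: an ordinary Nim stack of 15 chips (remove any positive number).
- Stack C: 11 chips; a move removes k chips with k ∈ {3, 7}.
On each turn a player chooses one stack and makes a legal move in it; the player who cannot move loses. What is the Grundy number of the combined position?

14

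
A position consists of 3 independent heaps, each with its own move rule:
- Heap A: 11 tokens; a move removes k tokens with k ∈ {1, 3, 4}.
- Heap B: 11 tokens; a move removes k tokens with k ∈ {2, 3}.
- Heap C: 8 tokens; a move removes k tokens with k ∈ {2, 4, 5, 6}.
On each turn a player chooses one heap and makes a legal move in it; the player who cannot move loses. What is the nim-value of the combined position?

2

Grundy values for heap A (subtraction set {1, 3, 4}):
g(0) = mex{} = 0
g(1) = mex{0} = 1
g(2) = mex{1} = 0
g(3) = mex{0} = 1
g(4) = mex{0,1} = 2
g(5) = mex{0,1,2} = 3
g(6) = mex{0,1,3} = 2
g(7) = mex{1,2} = 0
g(8) = mex{0,2,3} = 1
g(9) = mex{1,2,3} = 0
g(10) = mex{0,2} = 1
g(11) = mex{0,1} = 2
So g(11) = 2.
For heap B, compute g(0), g(1), … with moves {2, 3}:
k:     0  1  2  3  4  5  6  7  8  9 10 11
g(k):  0  0  1  1  2  0  0  1  1  2  0  0
So g(11) = 0.
For heap C, compute g(0), g(1), … with moves {2, 4, 5, 6}:
g(0) = mex{} = 0
g(1) = mex{} = 0
g(2) = mex{0} = 1
g(3) = mex{0} = 1
g(4) = mex{0,1} = 2
g(5) = mex{0,1} = 2
g(6) = mex{0,1,2} = 3
g(7) = mex{0,1,2} = 3
g(8) = mex{1,2,3} = 0
So g(8) = 0.
The value of a disjunctive sum is the nim-sum of the parts.
Combined value = 2 ⊕ 0 ⊕ 0 = 2.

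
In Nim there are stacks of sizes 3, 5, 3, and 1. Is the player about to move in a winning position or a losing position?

Winning position

Bitwise XOR of the heap sizes:
  011  (3)
  101  (5)
  011  (3)
  001  (1)
  ---
  100  (4)
The nim-sum is 4 ≠ 0, so this is an N-position: the player to move can win.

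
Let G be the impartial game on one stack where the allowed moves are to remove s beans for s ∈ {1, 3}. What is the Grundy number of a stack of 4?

0

Compute g(0), g(1), … for moves {1, 3}:
k:     0  1  2  3  4
g(k):  0  1  0  1  0
So g(4) = 0.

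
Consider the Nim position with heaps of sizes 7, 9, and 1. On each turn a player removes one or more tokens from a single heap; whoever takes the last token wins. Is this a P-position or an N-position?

N-position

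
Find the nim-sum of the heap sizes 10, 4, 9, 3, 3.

7

Write each in binary and XOR column by column:
  1010  (10)
  0100  (4)
  1001  (9)
  0011  (3)
  0011  (3)
  ----
  0111  (7)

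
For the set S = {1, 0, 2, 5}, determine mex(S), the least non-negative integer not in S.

3

The values 0, 1, 2 are all present; 3 is the first non-negative integer missing from the set.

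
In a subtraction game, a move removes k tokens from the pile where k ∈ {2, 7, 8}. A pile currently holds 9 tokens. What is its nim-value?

Compute g(0), g(1), … for moves {2, 7, 8}:
k:     0  1  2  3  4  5  6  7  8  9
g(k):  0  0  1  1  0  0  1  1  2  2
So g(9) = 2.

2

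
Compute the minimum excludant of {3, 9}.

0

0 is not in the set, so the mex is 0.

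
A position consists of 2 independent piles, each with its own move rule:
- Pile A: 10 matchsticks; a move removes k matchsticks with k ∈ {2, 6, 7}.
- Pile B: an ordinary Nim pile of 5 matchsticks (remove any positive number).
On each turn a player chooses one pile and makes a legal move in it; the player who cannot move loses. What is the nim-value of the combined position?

6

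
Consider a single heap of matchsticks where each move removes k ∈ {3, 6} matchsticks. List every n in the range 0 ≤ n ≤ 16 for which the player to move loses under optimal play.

0, 1, 2, 9, 10, 11

Grundy values for subtraction set {3, 6}:
k:     0  1  2  3  4  5  6  7  8  9 10 11 12 13 14 15 16
g(k):  0  0  0  1  1  1  2  2  2  0  0  0  1  1  1  2  2
The P-positions (g = 0) in 0..16 are 0, 1, 2, 9, 10, 11.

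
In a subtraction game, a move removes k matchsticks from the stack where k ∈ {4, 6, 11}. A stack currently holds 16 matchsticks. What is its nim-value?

2

Grundy values for subtraction set {4, 6, 11}:
k:     0  1  2  3  4  5  6  7  8  9 10 11 12 13 14 15 16
g(k):  0  0  0  0  1  1  1  1  2  2  0  2  3  3  1  0  2
So g(16) = 2.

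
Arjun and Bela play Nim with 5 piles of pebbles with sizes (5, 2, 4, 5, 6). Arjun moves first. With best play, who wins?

Write each in binary and XOR column by column:
  101  (5)
  010  (2)
  100  (4)
  101  (5)
  110  (6)
  ---
  000  (0)
The nim-sum is 0, so this is a P-position: the player to move is in a losing position under optimal play; Arjun is about to move from it and so loses — Bela wins.

Bela wins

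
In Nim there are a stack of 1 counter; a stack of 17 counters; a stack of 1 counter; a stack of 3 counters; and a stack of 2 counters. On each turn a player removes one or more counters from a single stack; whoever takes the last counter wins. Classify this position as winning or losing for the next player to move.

In binary:
  00001  (1)
  10001  (17)
  00001  (1)
  00011  (3)
  00010  (2)
  -----
  10000  (16)
The nim-sum is 16 ≠ 0, so this is an N-position: the player to move can win.

Winning position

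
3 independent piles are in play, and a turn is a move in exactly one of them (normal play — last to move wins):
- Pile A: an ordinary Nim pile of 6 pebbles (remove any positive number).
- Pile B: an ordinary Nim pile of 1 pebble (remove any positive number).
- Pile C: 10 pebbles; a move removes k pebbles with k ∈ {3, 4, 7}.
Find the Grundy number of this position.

7

Pile A is a plain Nim pile of size 6, so its Grundy value is 6.
Pile B is a plain Nim pile of size 1, so its Grundy value is 1.
Build the Grundy sequence for pile C with g(k) = mex{g(k−s) : s ∈ {3, 4, 7}, s ≤ k}:
g(0) = mex{} = 0
g(1) = mex{} = 0
g(2) = mex{} = 0
g(3) = mex{0} = 1
g(4) = mex{0} = 1
g(5) = mex{0} = 1
g(6) = mex{0,1} = 2
g(7) = mex{0,1} = 2
g(8) = mex{0,1} = 2
g(9) = mex{0,1,2} = 3
g(10) = mex{1,2} = 0
So g(10) = 0.
By the Sprague-Grundy theorem, the Grundy value of a sum of independent games is the XOR of the component values.
Combined value = 6 ⊕ 1 ⊕ 0 = 7.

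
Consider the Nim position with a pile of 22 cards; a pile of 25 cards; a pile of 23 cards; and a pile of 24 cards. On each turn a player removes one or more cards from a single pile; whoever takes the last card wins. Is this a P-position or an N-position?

P-position

Nim-sum: 22 XOR 25 XOR 23 XOR 24 = 0.
The nim-sum is 0, so this is a P-position: the player to move is in a losing position under optimal play.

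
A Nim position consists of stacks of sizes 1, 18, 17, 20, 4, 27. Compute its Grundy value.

Compute the nim-sum pairwise:
1 ^ 18 = 19
19 ^ 17 = 2
2 ^ 20 = 22
22 ^ 4 = 18
18 ^ 27 = 9

9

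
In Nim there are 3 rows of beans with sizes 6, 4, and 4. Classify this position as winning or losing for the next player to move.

Winning position

Write each in binary and XOR column by column:
  110  (6)
  100  (4)
  100  (4)
  ---
  110  (6)
The nim-sum is 6 ≠ 0, so this is an N-position: the player to move can win.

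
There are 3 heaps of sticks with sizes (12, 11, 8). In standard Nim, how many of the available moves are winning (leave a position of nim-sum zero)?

Compute the nim-sum pairwise:
12 ⊕ 11 = 7
7 ⊕ 8 = 15
The overall nim-sum is X = 15. A heap of size p has a winning move iff p XOR X < p (reduce it to p XOR X).
  12: 12 XOR 15 = 3 < 12 — winning move (to 3).
  11: 11 XOR 15 = 4 < 11 — winning move (to 4).
  8: 8 XOR 15 = 7 < 8 — winning move (to 7).
That gives 3 winning moves.

3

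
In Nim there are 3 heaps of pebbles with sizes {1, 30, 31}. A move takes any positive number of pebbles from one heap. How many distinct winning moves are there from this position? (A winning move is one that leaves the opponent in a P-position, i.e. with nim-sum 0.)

Compute the nim-sum pairwise:
1 ⊕ 30 = 31
31 ⊕ 31 = 0
The nim-sum is already 0, so every move leaves a nonzero nim-sum — there are no winning moves.

0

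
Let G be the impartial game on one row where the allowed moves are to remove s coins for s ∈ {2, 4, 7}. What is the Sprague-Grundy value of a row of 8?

Grundy values for subtraction set {2, 4, 7}:
k:     0  1  2  3  4  5  6  7  8
g(k):  0  0  1  1  2  2  0  3  1
So g(8) = 1.

1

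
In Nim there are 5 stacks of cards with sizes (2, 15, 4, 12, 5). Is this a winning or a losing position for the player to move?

Bitwise XOR of the heap sizes:
  0010  (2)
  1111  (15)
  0100  (4)
  1100  (12)
  0101  (5)
  ----
  0000  (0)
The nim-sum is 0, so this is a P-position: the player to move is in a losing position under optimal play.

Losing position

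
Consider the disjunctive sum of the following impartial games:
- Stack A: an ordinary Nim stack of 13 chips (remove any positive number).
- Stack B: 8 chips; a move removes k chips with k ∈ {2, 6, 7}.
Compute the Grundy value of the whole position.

15

Stack A is a plain Nim stack of size 13, so its Grundy value is 13.
Grundy values for stack B (subtraction set {2, 6, 7}):
g(0) = mex{} = 0
g(1) = mex{} = 0
g(2) = mex{0} = 1
g(3) = mex{0} = 1
g(4) = mex{1} = 0
g(5) = mex{1} = 0
g(6) = mex{0} = 1
g(7) = mex{0} = 1
g(8) = mex{0,1} = 2
So g(8) = 2.
The value of a disjunctive sum is the nim-sum of the parts.
Combined value = 13 XOR 2 = 15.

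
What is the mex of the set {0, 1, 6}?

2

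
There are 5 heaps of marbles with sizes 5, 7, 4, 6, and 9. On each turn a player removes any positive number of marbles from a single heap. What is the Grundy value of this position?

Compute the nim-sum pairwise:
5 XOR 7 = 2
2 XOR 4 = 6
6 XOR 6 = 0
0 XOR 9 = 9

9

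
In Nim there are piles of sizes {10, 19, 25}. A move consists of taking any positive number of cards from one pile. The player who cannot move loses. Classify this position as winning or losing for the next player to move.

Losing position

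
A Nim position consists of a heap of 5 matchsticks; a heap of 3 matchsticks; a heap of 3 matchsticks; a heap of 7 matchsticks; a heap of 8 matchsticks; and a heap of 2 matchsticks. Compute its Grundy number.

Nim-sum: 5 ^ 3 ^ 3 ^ 7 ^ 8 ^ 2 = 8.

8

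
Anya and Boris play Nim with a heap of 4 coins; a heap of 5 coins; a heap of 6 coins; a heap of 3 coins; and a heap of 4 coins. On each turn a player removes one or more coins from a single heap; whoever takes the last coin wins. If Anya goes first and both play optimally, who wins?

Boris wins

Compute the nim-sum pairwise:
4 ^ 5 = 1
1 ^ 6 = 7
7 ^ 3 = 4
4 ^ 4 = 0
The nim-sum is 0, so this is a P-position: the player to move is in a losing position under optimal play; Anya is about to move from it and so loses — Boris wins.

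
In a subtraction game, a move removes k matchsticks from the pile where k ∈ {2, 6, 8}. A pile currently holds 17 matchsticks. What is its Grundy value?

Grundy values for subtraction set {2, 6, 8}:
k:     0  1  2  3  4  5  6  7  8  9 10 11 12 13 14 15 16 17
g(k):  0  0  1  1  0  0  1  1  2  2  3  3  2  2  0  0  1  1
So g(17) = 1.

1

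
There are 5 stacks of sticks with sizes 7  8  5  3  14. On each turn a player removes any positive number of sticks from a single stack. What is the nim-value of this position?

Write each in binary and XOR column by column:
  0111  (7)
  1000  (8)
  0101  (5)
  0011  (3)
  1110  (14)
  ----
  0111  (7)

7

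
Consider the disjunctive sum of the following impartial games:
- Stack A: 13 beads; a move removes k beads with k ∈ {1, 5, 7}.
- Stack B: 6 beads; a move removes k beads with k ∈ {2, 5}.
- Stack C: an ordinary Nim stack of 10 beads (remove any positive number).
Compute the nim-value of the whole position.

For stack A, compute g(0), g(1), … with moves {1, 5, 7}:
k:     0  1  2  3  4  5  6  7  8  9 10 11 12 13
g(k):  0  1  0  1  0  1  0  1  0  1  0  1  0  1
So g(13) = 1.
Grundy values for stack B (subtraction set {2, 5}):
g(0) = mex{} = 0
g(1) = mex{} = 0
g(2) = mex{0} = 1
g(3) = mex{0} = 1
g(4) = mex{1} = 0
g(5) = mex{0,1} = 2
g(6) = mex{0} = 1
So g(6) = 1.
Stack C is a plain Nim stack of size 10, so its Grundy value is 10.
By the Sprague-Grundy theorem, the Grundy value of a sum of independent games is the XOR of the component values.
Combined value = 1 XOR 1 XOR 10 = 10.

10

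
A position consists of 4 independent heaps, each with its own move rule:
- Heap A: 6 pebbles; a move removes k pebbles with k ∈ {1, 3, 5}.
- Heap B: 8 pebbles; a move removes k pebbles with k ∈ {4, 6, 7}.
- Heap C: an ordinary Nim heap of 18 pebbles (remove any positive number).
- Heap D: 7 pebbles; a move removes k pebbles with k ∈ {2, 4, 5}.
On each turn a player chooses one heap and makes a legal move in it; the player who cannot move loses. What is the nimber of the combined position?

For heap A, compute g(0), g(1), … with moves {1, 3, 5}:
g(0) = mex{} = 0
g(1) = mex{0} = 1
g(2) = mex{1} = 0
g(3) = mex{0} = 1
g(4) = mex{1} = 0
g(5) = mex{0} = 1
g(6) = mex{1} = 0
So g(6) = 0.
For heap B, compute g(0), g(1), … with moves {4, 6, 7}:
k:     0  1  2  3  4  5  6  7  8
g(k):  0  0  0  0  1  1  1  1  2
So g(8) = 2.
Heap C is a plain Nim heap of size 18, so its Grundy value is 18.
For heap D, compute g(0), g(1), … with moves {2, 4, 5}:
k:     0  1  2  3  4  5  6  7
g(k):  0  0  1  1  2  2  3  0
So g(7) = 0.
By the Sprague-Grundy theorem, the Grundy value of a sum of independent games is the XOR of the component values.
Combined value = 0 XOR 2 XOR 18 XOR 0 = 16.

16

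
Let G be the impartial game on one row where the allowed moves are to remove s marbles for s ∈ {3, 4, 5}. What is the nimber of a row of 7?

Compute g(0), g(1), … for moves {3, 4, 5}:
g(0) = mex{} = 0
g(1) = mex{} = 0
g(2) = mex{} = 0
g(3) = mex{0} = 1
g(4) = mex{0} = 1
g(5) = mex{0} = 1
g(6) = mex{0,1} = 2
g(7) = mex{0,1} = 2
So g(7) = 2.

2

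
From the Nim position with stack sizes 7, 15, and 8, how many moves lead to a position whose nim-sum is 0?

0

Compute the nim-sum pairwise:
7 XOR 15 = 8
8 XOR 8 = 0
The nim-sum is already 0, so every move leaves a nonzero nim-sum — there are no winning moves.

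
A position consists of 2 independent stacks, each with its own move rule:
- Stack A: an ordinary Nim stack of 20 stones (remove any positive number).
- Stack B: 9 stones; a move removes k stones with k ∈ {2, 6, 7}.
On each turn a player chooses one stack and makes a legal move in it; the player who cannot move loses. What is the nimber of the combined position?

20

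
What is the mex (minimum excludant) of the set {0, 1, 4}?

2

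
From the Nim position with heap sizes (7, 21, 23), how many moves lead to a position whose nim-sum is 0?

3

Nim-sum: 7 ^ 21 ^ 23 = 5.
The overall nim-sum is X = 5. A heap of size p has a winning move iff p XOR X < p (reduce it to p XOR X).
  7: 7 XOR 5 = 2 < 7 — winning move (to 2).
  21: 21 XOR 5 = 16 < 21 — winning move (to 16).
  23: 23 XOR 5 = 18 < 23 — winning move (to 18).
That gives 3 winning moves.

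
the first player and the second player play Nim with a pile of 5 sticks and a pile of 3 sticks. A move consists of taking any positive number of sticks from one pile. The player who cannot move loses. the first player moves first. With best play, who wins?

Nim-sum: 5 XOR 3 = 6.
The nim-sum is 6 ≠ 0, so this is an N-position: the player to move can win; the first player has a winning move.

the first player wins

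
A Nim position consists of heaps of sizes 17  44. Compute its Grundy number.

Write each in binary and XOR column by column:
  010001  (17)
  101100  (44)
  ------
  111101  (61)

61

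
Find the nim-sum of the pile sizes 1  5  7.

Nim-sum: 1 XOR 5 XOR 7 = 3.

3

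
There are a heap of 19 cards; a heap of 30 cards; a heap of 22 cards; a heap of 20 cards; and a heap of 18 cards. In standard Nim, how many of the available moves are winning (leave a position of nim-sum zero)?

5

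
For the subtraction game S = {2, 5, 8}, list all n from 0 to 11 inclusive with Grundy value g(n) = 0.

0, 1, 4, 7, 10, 11

Build the Grundy sequence with g(k) = mex{g(k−s) : s ∈ {2, 5, 8}, s ≤ k}:
g(0) = mex{} = 0
g(1) = mex{} = 0
g(2) = mex{0} = 1
g(3) = mex{0} = 1
g(4) = mex{1} = 0
g(5) = mex{0,1} = 2
g(6) = mex{0} = 1
g(7) = mex{1,2} = 0
g(8) = mex{0,1} = 2
g(9) = mex{0} = 1
g(10) = mex{1,2} = 0
g(11) = mex{1} = 0
The P-positions (g = 0) in 0..11 are 0, 1, 4, 7, 10, 11.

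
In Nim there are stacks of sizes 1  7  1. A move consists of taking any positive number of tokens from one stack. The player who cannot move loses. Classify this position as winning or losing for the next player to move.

Winning position

Compute the nim-sum pairwise:
1 ^ 7 = 6
6 ^ 1 = 7
The nim-sum is 7 ≠ 0, so this is an N-position: the player to move can win.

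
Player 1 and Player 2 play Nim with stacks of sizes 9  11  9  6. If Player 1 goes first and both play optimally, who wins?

In binary:
  1001  (9)
  1011  (11)
  1001  (9)
  0110  (6)
  ----
  1101  (13)
The nim-sum is 13 ≠ 0, so this is an N-position: the player to move can win; Player 1 has a winning move.

Player 1 wins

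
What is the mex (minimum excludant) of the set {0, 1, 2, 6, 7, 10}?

The values 0, 1, 2 are all present; 3 is the first non-negative integer missing from the set.

3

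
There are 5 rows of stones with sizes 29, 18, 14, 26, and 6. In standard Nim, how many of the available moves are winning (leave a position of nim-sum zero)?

3

Compute the nim-sum pairwise:
29 XOR 18 = 15
15 XOR 14 = 1
1 XOR 26 = 27
27 XOR 6 = 29
The overall nim-sum is X = 29. A row of size p has a winning move iff p XOR X < p (reduce it to p XOR X).
  29: 29 XOR 29 = 0 < 29 — winning move (to 0).
  18: 18 XOR 29 = 15 < 18 — winning move (to 15).
  14: 14 XOR 29 = 19 ≥ 14 — no move.
  26: 26 XOR 29 = 7 < 26 — winning move (to 7).
  6: 6 XOR 29 = 27 ≥ 6 — no move.
That gives 3 winning moves.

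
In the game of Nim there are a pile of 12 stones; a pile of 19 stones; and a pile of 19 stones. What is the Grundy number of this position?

Compute the nim-sum pairwise:
12 ^ 19 = 31
31 ^ 19 = 12

12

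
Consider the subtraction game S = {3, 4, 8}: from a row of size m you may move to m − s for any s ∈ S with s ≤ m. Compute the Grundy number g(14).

Build the Grundy sequence with g(k) = mex{g(k−s) : s ∈ {3, 4, 8}, s ≤ k}:
k:     0  1  2  3  4  5  6  7  8  9 10 11 12 13 14
g(k):  0  0  0  1  1  1  2  0  2  3  1  3  0  0  0
So g(14) = 0.

0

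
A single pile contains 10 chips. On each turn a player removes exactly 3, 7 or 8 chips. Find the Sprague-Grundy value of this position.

3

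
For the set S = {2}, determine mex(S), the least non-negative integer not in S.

0 is not in the set, so the mex is 0.

0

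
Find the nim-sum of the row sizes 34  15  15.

34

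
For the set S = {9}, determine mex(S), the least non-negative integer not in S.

0

0 is not in the set, so the mex is 0.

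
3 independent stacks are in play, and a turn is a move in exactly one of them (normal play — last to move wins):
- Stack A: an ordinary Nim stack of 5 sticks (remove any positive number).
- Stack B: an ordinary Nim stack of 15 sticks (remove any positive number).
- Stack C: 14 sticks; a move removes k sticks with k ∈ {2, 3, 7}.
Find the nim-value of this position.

8

Stack A is a plain Nim stack of size 5, so its Grundy value is 5.
Stack B is a plain Nim stack of size 15, so its Grundy value is 15.
Build the Grundy sequence for stack C with g(k) = mex{g(k−s) : s ∈ {2, 3, 7}, s ≤ k}:
k:     0  1  2  3  4  5  6  7  8  9 10 11 12 13 14
g(k):  0  0  1  1  2  0  0  1  1  2  0  0  1  1  2
So g(14) = 2.
By the Sprague-Grundy theorem, the Grundy value of a sum of independent games is the XOR of the component values.
Combined value = 5 ⊕ 15 ⊕ 2 = 8.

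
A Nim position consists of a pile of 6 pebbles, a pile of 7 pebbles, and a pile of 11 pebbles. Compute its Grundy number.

Compute the nim-sum pairwise:
6 ^ 7 = 1
1 ^ 11 = 10

10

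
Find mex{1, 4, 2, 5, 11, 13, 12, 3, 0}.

The values 0, 1, 2, 3, 4, 5 are all present; 6 is the first non-negative integer missing from the set.

6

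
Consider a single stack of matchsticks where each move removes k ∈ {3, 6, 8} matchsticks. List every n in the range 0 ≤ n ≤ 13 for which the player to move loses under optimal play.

0, 1, 2, 11, 12, 13

Build the Grundy sequence with g(k) = mex{g(k−s) : s ∈ {3, 6, 8}, s ≤ k}:
g(0) = mex{} = 0
g(1) = mex{} = 0
g(2) = mex{} = 0
g(3) = mex{0} = 1
g(4) = mex{0} = 1
g(5) = mex{0} = 1
g(6) = mex{0,1} = 2
g(7) = mex{0,1} = 2
g(8) = mex{0,1} = 2
g(9) = mex{0,1,2} = 3
g(10) = mex{0,1,2} = 3
g(11) = mex{1,2} = 0
g(12) = mex{1,2,3} = 0
g(13) = mex{1,2,3} = 0
The P-positions (g = 0) in 0..13 are 0, 1, 2, 11, 12, 13.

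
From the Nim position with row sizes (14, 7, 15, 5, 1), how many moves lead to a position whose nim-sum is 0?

Compute the nim-sum pairwise:
14 ⊕ 7 = 9
9 ⊕ 15 = 6
6 ⊕ 5 = 3
3 ⊕ 1 = 2
The overall nim-sum is X = 2. A row of size p has a winning move iff p XOR X < p (reduce it to p XOR X).
  14: 14 XOR 2 = 12 < 14 — winning move (to 12).
  7: 7 XOR 2 = 5 < 7 — winning move (to 5).
  15: 15 XOR 2 = 13 < 15 — winning move (to 13).
  5: 5 XOR 2 = 7 ≥ 5 — no move.
  1: 1 XOR 2 = 3 ≥ 1 — no move.
That gives 3 winning moves.

3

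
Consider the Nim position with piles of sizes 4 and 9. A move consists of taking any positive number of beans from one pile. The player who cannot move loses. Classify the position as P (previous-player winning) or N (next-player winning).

Nim-sum: 4 ^ 9 = 13.
The nim-sum is 13 ≠ 0, so this is an N-position: the player to move can win.

N-position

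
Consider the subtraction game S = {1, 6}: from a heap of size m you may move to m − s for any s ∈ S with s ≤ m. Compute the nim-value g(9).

0

Build the Grundy sequence with g(k) = mex{g(k−s) : s ∈ {1, 6}, s ≤ k}:
k:     0  1  2  3  4  5  6  7  8  9
g(k):  0  1  0  1  0  1  2  0  1  0
So g(9) = 0.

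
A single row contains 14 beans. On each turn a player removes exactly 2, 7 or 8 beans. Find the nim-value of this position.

Compute g(0), g(1), … for moves {2, 7, 8}:
k:     0  1  2  3  4  5  6  7  8  9 10 11 12 13 14
g(k):  0  0  1  1  0  0  1  1  2  2  0  3  1  2  0
So g(14) = 0.

0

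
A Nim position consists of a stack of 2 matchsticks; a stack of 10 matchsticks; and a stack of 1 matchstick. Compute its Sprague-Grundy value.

Nim-sum: 2 ⊕ 10 ⊕ 1 = 9.

9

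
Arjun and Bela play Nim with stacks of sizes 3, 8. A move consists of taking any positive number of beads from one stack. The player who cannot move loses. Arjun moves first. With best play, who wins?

Arjun wins

Compute the nim-sum pairwise:
3 XOR 8 = 11
The nim-sum is 11 ≠ 0, so this is an N-position: the player to move can win; Arjun has a winning move.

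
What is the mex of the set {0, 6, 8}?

1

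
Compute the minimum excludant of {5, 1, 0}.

The values 0, 1 are all present; 2 is the first non-negative integer missing from the set.

2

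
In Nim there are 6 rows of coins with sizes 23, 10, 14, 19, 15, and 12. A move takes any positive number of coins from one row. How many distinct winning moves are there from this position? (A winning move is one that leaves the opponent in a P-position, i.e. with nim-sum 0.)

5

Nim-sum: 23 ⊕ 10 ⊕ 14 ⊕ 19 ⊕ 15 ⊕ 12 = 3.
The overall nim-sum is X = 3. A row of size p has a winning move iff p XOR X < p (reduce it to p XOR X).
  23: 23 XOR 3 = 20 < 23 — winning move (to 20).
  10: 10 XOR 3 = 9 < 10 — winning move (to 9).
  14: 14 XOR 3 = 13 < 14 — winning move (to 13).
  19: 19 XOR 3 = 16 < 19 — winning move (to 16).
  15: 15 XOR 3 = 12 < 15 — winning move (to 12).
  12: 12 XOR 3 = 15 ≥ 12 — no move.
That gives 5 winning moves.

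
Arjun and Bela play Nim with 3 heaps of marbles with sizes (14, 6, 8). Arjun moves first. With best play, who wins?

Bela wins

Nim-sum: 14 XOR 6 XOR 8 = 0.
The nim-sum is 0, so this is a P-position: the player to move is in a losing position under optimal play; Arjun is about to move from it and so loses — Bela wins.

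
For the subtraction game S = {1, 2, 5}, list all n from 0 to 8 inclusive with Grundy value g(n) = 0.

Build the Grundy sequence with g(k) = mex{g(k−s) : s ∈ {1, 2, 5}, s ≤ k}:
k:     0  1  2  3  4  5  6  7  8
g(k):  0  1  2  0  1  2  0  1  2
The P-positions (g = 0) in 0..8 are 0, 3, 6.

0, 3, 6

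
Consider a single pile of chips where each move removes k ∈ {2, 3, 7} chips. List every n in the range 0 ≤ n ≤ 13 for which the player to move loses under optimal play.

0, 1, 5, 6, 10, 11

Build the Grundy sequence with g(k) = mex{g(k−s) : s ∈ {2, 3, 7}, s ≤ k}:
k:     0  1  2  3  4  5  6  7  8  9 10 11 12 13
g(k):  0  0  1  1  2  0  0  1  1  2  0  0  1  1
The P-positions (g = 0) in 0..13 are 0, 1, 5, 6, 10, 11.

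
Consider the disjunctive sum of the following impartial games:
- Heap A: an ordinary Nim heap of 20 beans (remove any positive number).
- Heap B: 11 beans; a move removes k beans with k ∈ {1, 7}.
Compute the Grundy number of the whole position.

Heap A is a plain Nim heap of size 20, so its Grundy value is 20.
For heap B, compute g(0), g(1), … with moves {1, 7}:
g(0) = mex{} = 0
g(1) = mex{0} = 1
g(2) = mex{1} = 0
g(3) = mex{0} = 1
g(4) = mex{1} = 0
g(5) = mex{0} = 1
g(6) = mex{1} = 0
g(7) = mex{0} = 1
g(8) = mex{1} = 0
g(9) = mex{0} = 1
g(10) = mex{1} = 0
g(11) = mex{0} = 1
So g(11) = 1.
By the Sprague-Grundy theorem, the Grundy value of a sum of independent games is the XOR of the component values.
Combined value = 20 ⊕ 1 = 21.

21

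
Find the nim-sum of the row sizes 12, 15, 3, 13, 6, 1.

10

In binary:
  1100  (12)
  1111  (15)
  0011  (3)
  1101  (13)
  0110  (6)
  0001  (1)
  ----
  1010  (10)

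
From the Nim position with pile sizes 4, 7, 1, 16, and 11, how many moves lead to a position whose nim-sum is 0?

1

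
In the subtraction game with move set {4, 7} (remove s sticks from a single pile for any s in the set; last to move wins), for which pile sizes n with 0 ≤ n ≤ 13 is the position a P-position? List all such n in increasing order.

Compute g(0), g(1), … for moves {4, 7}:
g(0) = mex{} = 0
g(1) = mex{} = 0
g(2) = mex{} = 0
g(3) = mex{} = 0
g(4) = mex{0} = 1
g(5) = mex{0} = 1
g(6) = mex{0} = 1
g(7) = mex{0} = 1
g(8) = mex{0,1} = 2
g(9) = mex{0,1} = 2
g(10) = mex{0,1} = 2
g(11) = mex{1} = 0
g(12) = mex{1,2} = 0
g(13) = mex{1,2} = 0
The P-positions (g = 0) in 0..13 are 0, 1, 2, 3, 11, 12, 13.

0, 1, 2, 3, 11, 12, 13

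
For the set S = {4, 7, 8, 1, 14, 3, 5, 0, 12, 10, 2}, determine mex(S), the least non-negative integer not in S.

6

The values 0, 1, 2, 3, 4, 5 are all present; 6 is the first non-negative integer missing from the set.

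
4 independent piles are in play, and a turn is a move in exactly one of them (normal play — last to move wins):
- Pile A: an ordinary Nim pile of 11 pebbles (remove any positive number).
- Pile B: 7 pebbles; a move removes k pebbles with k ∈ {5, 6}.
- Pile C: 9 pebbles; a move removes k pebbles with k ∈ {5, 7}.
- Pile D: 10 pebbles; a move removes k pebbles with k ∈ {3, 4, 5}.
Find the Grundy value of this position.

Pile A is a plain Nim pile of size 11, so its Grundy value is 11.
Build the Grundy sequence for pile B with g(k) = mex{g(k−s) : s ∈ {5, 6}, s ≤ k}:
g(0) = mex{} = 0
g(1) = mex{} = 0
g(2) = mex{} = 0
g(3) = mex{} = 0
g(4) = mex{} = 0
g(5) = mex{0} = 1
g(6) = mex{0} = 1
g(7) = mex{0} = 1
So g(7) = 1.
Build the Grundy sequence for pile C with g(k) = mex{g(k−s) : s ∈ {5, 7}, s ≤ k}:
g(0) = mex{} = 0
g(1) = mex{} = 0
g(2) = mex{} = 0
g(3) = mex{} = 0
g(4) = mex{} = 0
g(5) = mex{0} = 1
g(6) = mex{0} = 1
g(7) = mex{0} = 1
g(8) = mex{0} = 1
g(9) = mex{0} = 1
So g(9) = 1.
Grundy values for pile D (subtraction set {3, 4, 5}):
k:     0  1  2  3  4  5  6  7  8  9 10
g(k):  0  0  0  1  1  1  2  2  0  0  0
So g(10) = 0.
By the Sprague-Grundy theorem, the Grundy value of a sum of independent games is the XOR of the component values.
Combined value = 11 XOR 1 XOR 1 XOR 0 = 11.

11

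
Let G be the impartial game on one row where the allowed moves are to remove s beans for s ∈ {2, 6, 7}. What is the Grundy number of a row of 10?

3

Compute g(0), g(1), … for moves {2, 6, 7}:
g(0) = mex{} = 0
g(1) = mex{} = 0
g(2) = mex{0} = 1
g(3) = mex{0} = 1
g(4) = mex{1} = 0
g(5) = mex{1} = 0
g(6) = mex{0} = 1
g(7) = mex{0} = 1
g(8) = mex{0,1} = 2
g(9) = mex{1} = 0
g(10) = mex{0,1,2} = 3
So g(10) = 3.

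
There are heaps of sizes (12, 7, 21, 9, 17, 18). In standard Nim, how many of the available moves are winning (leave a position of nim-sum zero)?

3

Bitwise XOR of the heap sizes:
  01100  (12)
  00111  (7)
  10101  (21)
  01001  (9)
  10001  (17)
  10010  (18)
  -----
  10100  (20)
The overall nim-sum is X = 20. A heap of size p has a winning move iff p XOR X < p (reduce it to p XOR X).
  12: 12 XOR 20 = 24 ≥ 12 — no move.
  7: 7 XOR 20 = 19 ≥ 7 — no move.
  21: 21 XOR 20 = 1 < 21 — winning move (to 1).
  9: 9 XOR 20 = 29 ≥ 9 — no move.
  17: 17 XOR 20 = 5 < 17 — winning move (to 5).
  18: 18 XOR 20 = 6 < 18 — winning move (to 6).
That gives 3 winning moves.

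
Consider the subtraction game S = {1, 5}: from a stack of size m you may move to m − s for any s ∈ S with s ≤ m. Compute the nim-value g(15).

1

Compute g(0), g(1), … for moves {1, 5}:
k:     0  1  2  3  4  5  6  7  8  9 10 11 12 13 14 15
g(k):  0  1  0  1  0  1  0  1  0  1  0  1  0  1  0  1
So g(15) = 1.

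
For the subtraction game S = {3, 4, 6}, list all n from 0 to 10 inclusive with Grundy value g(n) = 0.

Build the Grundy sequence with g(k) = mex{g(k−s) : s ∈ {3, 4, 6}, s ≤ k}:
k:     0  1  2  3  4  5  6  7  8  9 10
g(k):  0  0  0  1  1  1  2  2  2  0  0
The P-positions (g = 0) in 0..10 are 0, 1, 2, 9, 10.

0, 1, 2, 9, 10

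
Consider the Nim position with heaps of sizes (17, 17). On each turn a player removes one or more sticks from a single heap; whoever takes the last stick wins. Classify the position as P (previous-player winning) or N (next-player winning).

Write each in binary and XOR column by column:
  10001  (17)
  10001  (17)
  -----
  00000  (0)
The nim-sum is 0, so this is a P-position: the player to move is in a losing position under optimal play.

P-position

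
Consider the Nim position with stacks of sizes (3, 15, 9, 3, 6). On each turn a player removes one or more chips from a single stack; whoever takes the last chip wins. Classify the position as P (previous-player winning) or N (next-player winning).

P-position

Compute the nim-sum pairwise:
3 ⊕ 15 = 12
12 ⊕ 9 = 5
5 ⊕ 3 = 6
6 ⊕ 6 = 0
The nim-sum is 0, so this is a P-position: the player to move is in a losing position under optimal play.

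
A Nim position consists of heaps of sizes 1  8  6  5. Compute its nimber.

Compute the nim-sum pairwise:
1 XOR 8 = 9
9 XOR 6 = 15
15 XOR 5 = 10

10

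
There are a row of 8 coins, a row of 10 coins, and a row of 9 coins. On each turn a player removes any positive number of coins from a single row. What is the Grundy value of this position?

11

Compute the nim-sum pairwise:
8 ⊕ 10 = 2
2 ⊕ 9 = 11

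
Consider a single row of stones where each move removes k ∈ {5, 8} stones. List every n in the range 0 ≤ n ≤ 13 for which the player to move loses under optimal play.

Grundy values for subtraction set {5, 8}:
k:     0  1  2  3  4  5  6  7  8  9 10 11 12 13
g(k):  0  0  0  0  0  1  1  1  1  1  2  2  2  0
The P-positions (g = 0) in 0..13 are 0, 1, 2, 3, 4, 13.

0, 1, 2, 3, 4, 13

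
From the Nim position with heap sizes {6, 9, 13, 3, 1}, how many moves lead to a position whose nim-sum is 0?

0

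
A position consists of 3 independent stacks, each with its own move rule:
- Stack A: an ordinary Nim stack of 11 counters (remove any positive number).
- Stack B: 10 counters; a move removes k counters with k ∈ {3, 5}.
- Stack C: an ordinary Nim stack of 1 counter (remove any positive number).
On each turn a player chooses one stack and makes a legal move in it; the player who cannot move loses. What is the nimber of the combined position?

Stack A is a plain Nim stack of size 11, so its Grundy value is 11.
For stack B, compute g(0), g(1), … with moves {3, 5}:
k:     0  1  2  3  4  5  6  7  8  9 10
g(k):  0  0  0  1  1  1  2  2  0  0  0
So g(10) = 0.
Stack C is a plain Nim stack of size 1, so its Grundy value is 1.
By the Sprague-Grundy theorem, the Grundy value of a sum of independent games is the XOR of the component values.
Combined value = 11 XOR 0 XOR 1 = 10.

10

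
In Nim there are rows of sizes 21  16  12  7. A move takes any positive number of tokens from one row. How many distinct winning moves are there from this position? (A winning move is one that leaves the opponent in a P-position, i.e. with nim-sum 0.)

1

Nim-sum: 21 XOR 16 XOR 12 XOR 7 = 14.
The overall nim-sum is X = 14. A row of size p has a winning move iff p XOR X < p (reduce it to p XOR X).
  21: 21 XOR 14 = 27 ≥ 21 — no move.
  16: 16 XOR 14 = 30 ≥ 16 — no move.
  12: 12 XOR 14 = 2 < 12 — winning move (to 2).
  7: 7 XOR 14 = 9 ≥ 7 — no move.
That gives 1 winning move.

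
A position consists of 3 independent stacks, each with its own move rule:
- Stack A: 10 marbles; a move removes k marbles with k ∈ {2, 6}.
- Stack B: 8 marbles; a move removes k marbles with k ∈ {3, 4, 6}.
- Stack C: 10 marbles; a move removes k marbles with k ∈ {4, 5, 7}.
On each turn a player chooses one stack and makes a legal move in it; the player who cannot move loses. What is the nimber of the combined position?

For stack A, compute g(0), g(1), … with moves {2, 6}:
g(0) = mex{} = 0
g(1) = mex{} = 0
g(2) = mex{0} = 1
g(3) = mex{0} = 1
g(4) = mex{1} = 0
g(5) = mex{1} = 0
g(6) = mex{0} = 1
g(7) = mex{0} = 1
g(8) = mex{1} = 0
g(9) = mex{1} = 0
g(10) = mex{0} = 1
So g(10) = 1.
Build the Grundy sequence for stack B with g(k) = mex{g(k−s) : s ∈ {3, 4, 6}, s ≤ k}:
k:     0  1  2  3  4  5  6  7  8
g(k):  0  0  0  1  1  1  2  2  2
So g(8) = 2.
Build the Grundy sequence for stack C with g(k) = mex{g(k−s) : s ∈ {4, 5, 7}, s ≤ k}:
k:     0  1  2  3  4  5  6  7  8  9 10
g(k):  0  0  0  0  1  1  1  1  2  2  2
So g(10) = 2.
The value of a disjunctive sum is the nim-sum of the parts.
Combined value = 1 XOR 2 XOR 2 = 1.

1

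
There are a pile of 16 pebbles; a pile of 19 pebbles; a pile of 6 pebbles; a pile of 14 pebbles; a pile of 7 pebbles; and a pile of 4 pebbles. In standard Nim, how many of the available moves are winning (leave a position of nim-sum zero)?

1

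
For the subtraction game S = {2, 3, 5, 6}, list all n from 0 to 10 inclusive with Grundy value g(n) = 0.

0, 1, 8, 9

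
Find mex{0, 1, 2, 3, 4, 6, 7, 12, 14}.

The values 0, 1, 2, 3, 4 are all present; 5 is the first non-negative integer missing from the set.

5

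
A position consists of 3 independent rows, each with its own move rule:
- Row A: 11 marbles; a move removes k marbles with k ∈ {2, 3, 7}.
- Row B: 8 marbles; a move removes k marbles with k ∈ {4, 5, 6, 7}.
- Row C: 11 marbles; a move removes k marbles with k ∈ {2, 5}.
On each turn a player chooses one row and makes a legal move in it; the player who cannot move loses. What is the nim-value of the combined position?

Grundy values for row A (subtraction set {2, 3, 7}):
g(0) = mex{} = 0
g(1) = mex{} = 0
g(2) = mex{0} = 1
g(3) = mex{0} = 1
g(4) = mex{0,1} = 2
g(5) = mex{1} = 0
g(6) = mex{1,2} = 0
g(7) = mex{0,2} = 1
g(8) = mex{0} = 1
g(9) = mex{0,1} = 2
g(10) = mex{1} = 0
g(11) = mex{1,2} = 0
So g(11) = 0.
Grundy values for row B (subtraction set {4, 5, 6, 7}):
k:     0  1  2  3  4  5  6  7  8
g(k):  0  0  0  0  1  1  1  1  2
So g(8) = 2.
Grundy values for row C (subtraction set {2, 5}):
k:     0  1  2  3  4  5  6  7  8  9 10 11
g(k):  0  0  1  1  0  2  1  0  0  1  1  0
So g(11) = 0.
By the Sprague-Grundy theorem, the Grundy value of a sum of independent games is the XOR of the component values.
Combined value = 0 ⊕ 2 ⊕ 0 = 2.

2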